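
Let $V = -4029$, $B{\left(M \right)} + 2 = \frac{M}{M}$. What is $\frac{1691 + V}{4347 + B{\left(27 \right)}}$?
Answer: $- \frac{1169}{2173} \approx -0.53797$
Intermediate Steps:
$B{\left(M \right)} = -1$ ($B{\left(M \right)} = -2 + \frac{M}{M} = -2 + 1 = -1$)
$\frac{1691 + V}{4347 + B{\left(27 \right)}} = \frac{1691 - 4029}{4347 - 1} = - \frac{2338}{4346} = \left(-2338\right) \frac{1}{4346} = - \frac{1169}{2173}$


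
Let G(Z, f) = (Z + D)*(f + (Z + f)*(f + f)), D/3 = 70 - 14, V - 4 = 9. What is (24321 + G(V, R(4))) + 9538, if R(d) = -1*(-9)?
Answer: 107164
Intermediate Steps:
V = 13 (V = 4 + 9 = 13)
D = 168 (D = 3*(70 - 14) = 3*56 = 168)
R(d) = 9
G(Z, f) = (168 + Z)*(f + 2*f*(Z + f)) (G(Z, f) = (Z + 168)*(f + (Z + f)*(f + f)) = (168 + Z)*(f + (Z + f)*(2*f)) = (168 + Z)*(f + 2*f*(Z + f)))
(24321 + G(V, R(4))) + 9538 = (24321 + 9*(168 + 2*13**2 + 336*9 + 337*13 + 2*13*9)) + 9538 = (24321 + 9*(168 + 2*169 + 3024 + 4381 + 234)) + 9538 = (24321 + 9*(168 + 338 + 3024 + 4381 + 234)) + 9538 = (24321 + 9*8145) + 9538 = (24321 + 73305) + 9538 = 97626 + 9538 = 107164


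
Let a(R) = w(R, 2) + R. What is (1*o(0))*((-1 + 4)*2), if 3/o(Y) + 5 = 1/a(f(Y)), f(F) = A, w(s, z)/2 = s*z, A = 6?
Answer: -540/149 ≈ -3.6242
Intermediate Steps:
w(s, z) = 2*s*z (w(s, z) = 2*(s*z) = 2*s*z)
f(F) = 6
a(R) = 5*R (a(R) = 2*R*2 + R = 4*R + R = 5*R)
o(Y) = -90/149 (o(Y) = 3/(-5 + 1/(5*6)) = 3/(-5 + 1/30) = 3/(-149/30) = 3*(-30/149) = -90/149)
(1*o(0))*((-1 + 4)*2) = (1*(-90/149))*((-1 + 4)*2) = -270*2/149 = -90/149*6 = -540/149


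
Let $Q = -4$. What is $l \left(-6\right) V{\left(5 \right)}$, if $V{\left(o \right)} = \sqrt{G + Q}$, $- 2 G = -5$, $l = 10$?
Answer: $- 30 i \sqrt{6} \approx - 73.485 i$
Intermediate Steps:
$G = \frac{5}{2}$ ($G = \left(- \frac{1}{2}\right) \left(-5\right) = \frac{5}{2} \approx 2.5$)
$V{\left(o \right)} = \frac{i \sqrt{6}}{2}$ ($V{\left(o \right)} = \sqrt{\frac{5}{2} - 4} = \sqrt{- \frac{3}{2}} = \frac{i \sqrt{6}}{2}$)
$l \left(-6\right) V{\left(5 \right)} = 10 \left(-6\right) \frac{i \sqrt{6}}{2} = - 60 \frac{i \sqrt{6}}{2} = - 30 i \sqrt{6}$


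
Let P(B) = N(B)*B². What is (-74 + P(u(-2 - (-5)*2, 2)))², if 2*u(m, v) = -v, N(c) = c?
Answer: 5625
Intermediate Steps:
u(m, v) = -v/2 (u(m, v) = (-v)/2 = -v/2)
P(B) = B³ (P(B) = B*B² = B³)
(-74 + P(u(-2 - (-5)*2, 2)))² = (-74 + (-½*2)³)² = (-74 + (-1)³)² = (-74 - 1)² = (-75)² = 5625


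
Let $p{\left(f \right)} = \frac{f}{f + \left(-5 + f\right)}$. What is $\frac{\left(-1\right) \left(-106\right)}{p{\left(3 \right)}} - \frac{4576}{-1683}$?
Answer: $\frac{5822}{153} \approx 38.052$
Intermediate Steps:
$p{\left(f \right)} = \frac{f}{-5 + 2 f}$
$\frac{\left(-1\right) \left(-106\right)}{p{\left(3 \right)}} - \frac{4576}{-1683} = \frac{\left(-1\right) \left(-106\right)}{3 \frac{1}{-5 + 2 \cdot 3}} - \frac{4576}{-1683} = \frac{106}{3 \frac{1}{-5 + 6}} - - \frac{416}{153} = \frac{106}{3 \cdot 1^{-1}} + \frac{416}{153} = \frac{106}{3 \cdot 1} + \frac{416}{153} = \frac{106}{3} + \frac{416}{153} = \frac{5822}{153}$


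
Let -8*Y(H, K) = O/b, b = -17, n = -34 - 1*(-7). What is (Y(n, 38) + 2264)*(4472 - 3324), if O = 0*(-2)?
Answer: 2599072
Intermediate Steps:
O = 0
n = -27 (n = -34 + 7 = -27)
Y(H, K) = 0 (Y(H, K) = -0/(-17) = -0*(-1)/17 = -⅛*0 = 0)
(Y(n, 38) + 2264)*(4472 - 3324) = (0 + 2264)*(4472 - 3324) = 2264*1148 = 2599072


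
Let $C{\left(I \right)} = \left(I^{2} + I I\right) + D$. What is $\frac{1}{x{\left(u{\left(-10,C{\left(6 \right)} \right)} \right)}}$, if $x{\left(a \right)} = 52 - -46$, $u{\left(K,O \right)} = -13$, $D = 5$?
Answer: $\frac{1}{98} \approx 0.010204$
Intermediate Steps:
$C{\left(I \right)} = 5 + 2 I^{2}$ ($C{\left(I \right)} = \left(I^{2} + I I\right) + 5 = \left(I^{2} + I^{2}\right) + 5 = 2 I^{2} + 5 = 5 + 2 I^{2}$)
$x{\left(a \right)} = 98$ ($x{\left(a \right)} = 52 + 46 = 98$)
$\frac{1}{x{\left(u{\left(-10,C{\left(6 \right)} \right)} \right)}} = \frac{1}{98}$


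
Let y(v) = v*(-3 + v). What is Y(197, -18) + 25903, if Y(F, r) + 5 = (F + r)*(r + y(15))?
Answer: 54896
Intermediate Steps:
Y(F, r) = -5 + (180 + r)*(F + r) (Y(F, r) = -5 + (F + r)*(r + 15*(-3 + 15)) = -5 + (F + r)*(r + 15*12) = -5 + (F + r)*(r + 180) = -5 + (F + r)*(180 + r) = -5 + (180 + r)*(F + r))
Y(197, -18) + 25903 = (-5 + (-18)² + 180*197 + 180*(-18) + 197*(-18)) + 25903 = (-5 + 324 + 35460 - 3240 - 3546) + 25903 = 28993 + 25903 = 54896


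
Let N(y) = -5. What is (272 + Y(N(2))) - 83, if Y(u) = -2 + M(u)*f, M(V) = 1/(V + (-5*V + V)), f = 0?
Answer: 187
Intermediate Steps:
M(V) = -1/(3*V) (M(V) = 1/(V - 4*V) = 1/(-3*V) = -1/(3*V))
Y(u) = -2 (Y(u) = -2 - 1/(3*u)*0 = -2 + 0 = -2)
(272 + Y(N(2))) - 83 = (272 - 2) - 83 = 270 - 83 = 187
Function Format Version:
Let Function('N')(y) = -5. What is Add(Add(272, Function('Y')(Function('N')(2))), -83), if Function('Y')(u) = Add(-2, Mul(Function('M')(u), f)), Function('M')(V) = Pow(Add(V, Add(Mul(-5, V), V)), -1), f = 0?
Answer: 187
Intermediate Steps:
Function('M')(V) = Mul(Rational(-1, 3), Pow(V, -1)) (Function('M')(V) = Pow(Add(V, Mul(-4, V)), -1) = Pow(Mul(-3, V), -1) = Mul(Rational(-1, 3), Pow(V, -1)))
Function('Y')(u) = -2 (Function('Y')(u) = Add(-2, Mul(Mul(Rational(-1, 3), Pow(u, -1)), 0)) = Add(-2, 0) = -2)
Add(Add(272, Function('Y')(Function('N')(2))), -83) = Add(Add(272, -2), -83) = Add(270, -83) = 187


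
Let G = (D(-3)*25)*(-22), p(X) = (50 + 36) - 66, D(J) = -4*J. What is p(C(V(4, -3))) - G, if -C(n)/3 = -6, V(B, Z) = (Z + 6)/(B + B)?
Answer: 6620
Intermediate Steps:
V(B, Z) = (6 + Z)/(2*B) (V(B, Z) = (6 + Z)/((2*B)) = (6 + Z)*(1/(2*B)) = (6 + Z)/(2*B))
C(n) = 18 (C(n) = -3*(-6) = 18)
p(X) = 20 (p(X) = 86 - 66 = 20)
G = -6600 (G = (-4*(-3)*25)*(-22) = (12*25)*(-22) = 300*(-22) = -6600)
p(C(V(4, -3))) - G = 20 - 1*(-6600) = 20 + 6600 = 6620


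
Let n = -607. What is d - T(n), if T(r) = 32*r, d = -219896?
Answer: -200472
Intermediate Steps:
d - T(n) = -219896 - 32*(-607) = -219896 - 1*(-19424) = -219896 + 19424 = -200472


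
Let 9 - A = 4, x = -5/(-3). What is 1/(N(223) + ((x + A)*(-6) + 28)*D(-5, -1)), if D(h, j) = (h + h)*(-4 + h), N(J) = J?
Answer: -1/857 ≈ -0.0011669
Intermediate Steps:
x = 5/3 (x = -5*(-⅓) = 5/3 ≈ 1.6667)
A = 5 (A = 9 - 1*4 = 9 - 4 = 5)
D(h, j) = 2*h*(-4 + h) (D(h, j) = (2*h)*(-4 + h) = 2*h*(-4 + h))
1/(N(223) + ((x + A)*(-6) + 28)*D(-5, -1)) = 1/(223 + ((5/3 + 5)*(-6) + 28)*(2*(-5)*(-4 - 5))) = 1/(223 + ((20/3)*(-6) + 28)*(2*(-5)*(-9))) = 1/(223 + (-40 + 28)*90) = 1/(223 - 12*90) = 1/(223 - 1080) = 1/(-857) = -1/857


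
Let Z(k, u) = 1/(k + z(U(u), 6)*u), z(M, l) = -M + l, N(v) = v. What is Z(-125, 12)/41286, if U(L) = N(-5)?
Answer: 1/289002 ≈ 3.4602e-6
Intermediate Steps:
U(L) = -5
z(M, l) = l - M
Z(k, u) = 1/(k + 11*u) (Z(k, u) = 1/(k + (6 - 1*(-5))*u) = 1/(k + (6 + 5)*u) = 1/(k + 11*u))
Z(-125, 12)/41286 = 1/((-125 + 11*12)*41286) = (1/41286)/(-125 + 132) = (1/41286)/7 = (⅐)*(1/41286) = 1/289002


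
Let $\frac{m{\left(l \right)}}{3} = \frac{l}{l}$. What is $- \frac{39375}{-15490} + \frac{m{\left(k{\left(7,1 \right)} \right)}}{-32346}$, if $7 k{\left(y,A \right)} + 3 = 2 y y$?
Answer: $\frac{21226288}{8350659} \approx 2.5419$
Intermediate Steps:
$k{\left(y,A \right)} = - \frac{3}{7} + \frac{2 y^{2}}{7}$ ($k{\left(y,A \right)} = - \frac{3}{7} + \frac{2 y y}{7} = - \frac{3}{7} + \frac{2 y^{2}}{7}$)
$m{\left(l \right)} = 3$ ($m{\left(l \right)} = 3 \frac{l}{l} = 3 \cdot 1 = 3$)
$- \frac{39375}{-15490} + \frac{m{\left(k{\left(7,1 \right)} \right)}}{-32346} = - \frac{39375}{-15490} + \frac{3}{-32346} = \left(-39375\right) \left(- \frac{1}{15490}\right) + 3 \left(- \frac{1}{32346}\right) = \frac{7875}{3098} - \frac{1}{10782} = \frac{21226288}{8350659}$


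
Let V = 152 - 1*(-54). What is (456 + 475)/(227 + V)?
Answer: 931/433 ≈ 2.1501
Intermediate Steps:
V = 206 (V = 152 + 54 = 206)
(456 + 475)/(227 + V) = (456 + 475)/(227 + 206) = 931/433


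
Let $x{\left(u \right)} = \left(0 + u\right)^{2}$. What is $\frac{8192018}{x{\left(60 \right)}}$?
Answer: $\frac{4096009}{1800} \approx 2275.6$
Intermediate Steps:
$x{\left(u \right)} = u^{2}$
$\frac{8192018}{x{\left(60 \right)}} = \frac{8192018}{60^{2}} = \frac{8192018}{3600} = 8192018 \cdot \frac{1}{3600} = \frac{4096009}{1800}$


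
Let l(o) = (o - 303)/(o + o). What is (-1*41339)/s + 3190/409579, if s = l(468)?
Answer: -5282654744222/22526845 ≈ -2.3450e+5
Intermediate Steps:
l(o) = (-303 + o)/(2*o) (l(o) = (-303 + o)/((2*o)) = (-303 + o)*(1/(2*o)) = (-303 + o)/(2*o))
s = 55/312 (s = (½)*(-303 + 468)/468 = (½)*(1/468)*165 = 55/312 ≈ 0.17628)
(-1*41339)/s + 3190/409579 = (-1*41339)/(55/312) + 3190/409579 = -41339*312/55 + 3190*(1/409579) = -12897768/55 + 3190/409579 = -5282654744222/22526845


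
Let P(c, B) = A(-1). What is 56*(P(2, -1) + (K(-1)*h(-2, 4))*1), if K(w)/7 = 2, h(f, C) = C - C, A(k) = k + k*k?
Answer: 0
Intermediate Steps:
A(k) = k + k**2
h(f, C) = 0
K(w) = 14 (K(w) = 7*2 = 14)
P(c, B) = 0 (P(c, B) = -(1 - 1) = -1*0 = 0)
56*(P(2, -1) + (K(-1)*h(-2, 4))*1) = 56*(0 + (14*0)*1) = 56*(0 + 0*1) = 56*(0 + 0) = 56*0 = 0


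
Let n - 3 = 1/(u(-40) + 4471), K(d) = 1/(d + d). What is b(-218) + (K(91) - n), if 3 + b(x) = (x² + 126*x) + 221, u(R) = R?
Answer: 2335341433/115206 ≈ 20271.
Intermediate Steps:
K(d) = 1/(2*d)
n = 13294/4431 (n = 3 + 1/(-40 + 4471) = 3 + 1/4431 = 13294/4431 ≈ 3.0002)
b(x) = 218 + x² + 126*x (b(x) = -3 + ((x² + 126*x) + 221) = -3 + (221 + x² + 126*x) = 218 + x² + 126*x)
b(-218) + (K(91) - n) = (218 + (-218)² + 126*(-218)) + ((½)/91 - 1*13294/4431) = (218 + 47524 - 27468) + ((½)*(1/91) - 13294/4431) = 20274 + (1/182 - 13294/4431) = 20274 - 345011/115206 = 2335341433/115206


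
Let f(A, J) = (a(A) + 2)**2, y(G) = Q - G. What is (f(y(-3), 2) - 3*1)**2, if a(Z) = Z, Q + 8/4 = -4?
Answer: 4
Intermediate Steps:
Q = -6 (Q = -2 - 4 = -6)
y(G) = -6 - G
f(A, J) = (2 + A)**2 (f(A, J) = (A + 2)**2 = (2 + A)**2)
(f(y(-3), 2) - 3*1)**2 = ((2 + (-6 - 1*(-3)))**2 - 3*1)**2 = ((2 + (-6 + 3))**2 - 3)**2 = ((2 - 3)**2 - 3)**2 = ((-1)**2 - 3)**2 = (1 - 3)**2 = (-2)**2 = 4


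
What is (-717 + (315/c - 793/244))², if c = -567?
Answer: 673350601/1296 ≈ 5.1956e+5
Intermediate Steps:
(-717 + (315/c - 793/244))² = (-717 + (315/(-567) - 793/244))² = (-717 + (315*(-1/567) - 793*1/244))² = (-717 + (-5/9 - 13/4))² = (-717 - 137/36)² = (-25949/36)² = 673350601/1296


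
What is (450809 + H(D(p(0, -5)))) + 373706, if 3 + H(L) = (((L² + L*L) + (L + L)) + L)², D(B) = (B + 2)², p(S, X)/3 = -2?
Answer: 1138112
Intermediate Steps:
p(S, X) = -6 (p(S, X) = 3*(-2) = -6)
D(B) = (2 + B)²
H(L) = -3 + (2*L² + 3*L)² (H(L) = -3 + (((L² + L*L) + (L + L)) + L)² = -3 + (((L² + L²) + 2*L) + L)² = -3 + ((2*L² + 2*L) + L)² = -3 + ((2*L + 2*L²) + L)² = -3 + (2*L² + 3*L)²)
(450809 + H(D(p(0, -5)))) + 373706 = (450809 + (-3 + ((2 - 6)²)²*(3 + 2*(2 - 6)²)²)) + 373706 = (450809 + (-3 + ((-4)²)²*(3 + 2*(-4)²)²)) + 373706 = (450809 + (-3 + 16²*(3 + 2*16)²)) + 373706 = (450809 + (-3 + 256*(3 + 32)²)) + 373706 = (450809 + (-3 + 256*35²)) + 373706 = (450809 + (-3 + 256*1225)) + 373706 = (450809 + (-3 + 313600)) + 373706 = (450809 + 313597) + 373706 = 764406 + 373706 = 1138112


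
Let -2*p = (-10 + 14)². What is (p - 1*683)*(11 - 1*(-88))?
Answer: -68409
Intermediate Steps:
p = -8 (p = -(-10 + 14)²/2 = -½*4² = -½*16 = -8)
(p - 1*683)*(11 - 1*(-88)) = (-8 - 1*683)*(11 - 1*(-88)) = (-8 - 683)*(11 + 88) = -691*99 = -68409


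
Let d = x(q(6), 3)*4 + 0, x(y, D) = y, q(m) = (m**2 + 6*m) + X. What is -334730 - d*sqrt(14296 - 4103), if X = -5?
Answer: -334730 - 268*sqrt(10193) ≈ -3.6179e+5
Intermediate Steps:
q(m) = -5 + m**2 + 6*m (q(m) = (m**2 + 6*m) - 5 = -5 + m**2 + 6*m)
d = 268 (d = (-5 + 6**2 + 6*6)*4 + 0 = (-5 + 36 + 36)*4 + 0 = 67*4 + 0 = 268 + 0 = 268)
-334730 - d*sqrt(14296 - 4103) = -334730 - 268*sqrt(14296 - 4103) = -334730 - 268*sqrt(10193)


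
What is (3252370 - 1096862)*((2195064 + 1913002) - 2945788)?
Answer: 2505299527224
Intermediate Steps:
(3252370 - 1096862)*((2195064 + 1913002) - 2945788) = 2155508*(4108066 - 2945788) = 2155508*1162278 = 2505299527224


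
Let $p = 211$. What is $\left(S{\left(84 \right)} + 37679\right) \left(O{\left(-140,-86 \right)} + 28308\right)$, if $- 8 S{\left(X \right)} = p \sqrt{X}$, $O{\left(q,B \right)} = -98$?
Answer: $1062924590 - \frac{2976155 \sqrt{21}}{2} \approx 1.0561 \cdot 10^{9}$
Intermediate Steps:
$S{\left(X \right)} = - \frac{211 \sqrt{X}}{8}$
$\left(S{\left(84 \right)} + 37679\right) \left(O{\left(-140,-86 \right)} + 28308\right) = \left(- \frac{211 \sqrt{84}}{8} + 37679\right) \left(-98 + 28308\right) = \left(- \frac{211 \cdot 2 \sqrt{21}}{8} + 37679\right) 28210 = \left(- \frac{211 \sqrt{21}}{4} + 37679\right) 28210 = \left(37679 - \frac{211 \sqrt{21}}{4}\right) 28210 = 1062924590 - \frac{2976155 \sqrt{21}}{2}$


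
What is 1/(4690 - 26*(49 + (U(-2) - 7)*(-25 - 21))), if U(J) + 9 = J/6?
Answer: -3/48356 ≈ -6.2040e-5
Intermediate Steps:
U(J) = -9 + J/6
1/(4690 - 26*(49 + (U(-2) - 7)*(-25 - 21))) = 1/(4690 - 26*(49 + ((-9 + (⅙)*(-2)) - 7)*(-25 - 21))) = 1/(4690 - 26*(49 + ((-9 - ⅓) - 7)*(-46))) = 1/(4690 - 26*(49 + (-28/3 - 7)*(-46))) = 1/(4690 - 26*(49 - 49/3*(-46))) = 1/(4690 - 26*(49 + 2254/3)) = 1/(4690 - 26*2401/3) = 1/(4690 - 62426/3) = 1/(-48356/3) = -3/48356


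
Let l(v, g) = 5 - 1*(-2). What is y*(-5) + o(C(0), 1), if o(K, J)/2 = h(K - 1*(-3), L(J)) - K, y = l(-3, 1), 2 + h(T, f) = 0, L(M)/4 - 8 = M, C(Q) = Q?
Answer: -39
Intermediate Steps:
L(M) = 32 + 4*M
h(T, f) = -2 (h(T, f) = -2 + 0 = -2)
l(v, g) = 7 (l(v, g) = 5 + 2 = 7)
y = 7
o(K, J) = -4 - 2*K (o(K, J) = 2*(-2 - K) = -4 - 2*K)
y*(-5) + o(C(0), 1) = 7*(-5) + (-4 - 2*0) = -35 + (-4 + 0) = -35 - 4 = -39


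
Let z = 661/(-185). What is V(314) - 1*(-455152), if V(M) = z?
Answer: 84202459/185 ≈ 4.5515e+5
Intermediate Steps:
z = -661/185 (z = 661*(-1/185) = -661/185 ≈ -3.5730)
V(M) = -661/185
V(314) - 1*(-455152) = -661/185 - 1*(-455152) = -661/185 + 455152 = 84202459/185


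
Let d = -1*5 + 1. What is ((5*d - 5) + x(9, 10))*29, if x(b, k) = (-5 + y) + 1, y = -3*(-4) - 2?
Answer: -551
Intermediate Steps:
y = 10 (y = 12 - 2 = 10)
d = -4 (d = -5 + 1 = -4)
x(b, k) = 6 (x(b, k) = (-5 + 10) + 1 = 5 + 1 = 6)
((5*d - 5) + x(9, 10))*29 = ((5*(-4) - 5) + 6)*29 = ((-20 - 5) + 6)*29 = (-25 + 6)*29 = -19*29 = -551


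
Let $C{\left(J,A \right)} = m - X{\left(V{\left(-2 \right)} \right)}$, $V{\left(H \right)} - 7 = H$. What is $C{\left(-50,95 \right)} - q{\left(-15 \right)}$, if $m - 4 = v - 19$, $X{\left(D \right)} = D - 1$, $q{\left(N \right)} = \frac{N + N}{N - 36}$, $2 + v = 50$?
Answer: $\frac{483}{17} \approx 28.412$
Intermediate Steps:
$v = 48$ ($v = -2 + 50 = 48$)
$V{\left(H \right)} = 7 + H$
$q{\left(N \right)} = \frac{2 N}{-36 + N}$
$X{\left(D \right)} = -1 + D$
$m = 33$ ($m = 4 + \left(48 - 19\right) = 4 + 29 = 33$)
$C{\left(J,A \right)} = 29$ ($C{\left(J,A \right)} = 33 - \left(-1 + \left(7 - 2\right)\right) = 33 - \left(-1 + 5\right) = 33 - 4 = 29$)
$C{\left(-50,95 \right)} - q{\left(-15 \right)} = 29 - 2 \left(-15\right) \frac{1}{-36 - 15} = 29 - 2 \left(-15\right) \frac{1}{-51} = 29 - 2 \left(-15\right) \left(- \frac{1}{51}\right) = 29 - \frac{10}{17} = \frac{483}{17}$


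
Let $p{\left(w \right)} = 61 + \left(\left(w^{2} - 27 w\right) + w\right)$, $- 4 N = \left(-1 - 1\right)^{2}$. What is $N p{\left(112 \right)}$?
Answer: $-9693$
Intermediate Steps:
$N = -1$ ($N = - \frac{\left(-1 - 1\right)^{2}}{4} = - \frac{\left(-2\right)^{2}}{4} = \left(- \frac{1}{4}\right) 4 = -1$)
$p{\left(w \right)} = 61 + w^{2} - 26 w$ ($p{\left(w \right)} = 61 + \left(w^{2} - 26 w\right) = 61 + w^{2} - 26 w$)
$N p{\left(112 \right)} = - (61 + 112^{2} - 2912) = - (61 + 12544 - 2912) = \left(-1\right) 9693 = -9693$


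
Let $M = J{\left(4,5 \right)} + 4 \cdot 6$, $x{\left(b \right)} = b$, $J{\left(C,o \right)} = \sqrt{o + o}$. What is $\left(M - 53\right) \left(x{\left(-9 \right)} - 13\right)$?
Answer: $638 - 22 \sqrt{10} \approx 568.43$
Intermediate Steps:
$J{\left(C,o \right)} = \sqrt{2} \sqrt{o}$ ($J{\left(C,o \right)} = \sqrt{2 o} = \sqrt{2} \sqrt{o}$)
$M = 24 + \sqrt{10}$ ($M = \sqrt{2} \sqrt{5} + 4 \cdot 6 = \sqrt{10} + 24 = 24 + \sqrt{10} \approx 27.162$)
$\left(M - 53\right) \left(x{\left(-9 \right)} - 13\right) = \left(\left(24 + \sqrt{10}\right) - 53\right) \left(-9 - 13\right) = \left(\left(24 + \sqrt{10}\right) - 53\right) \left(-22\right) = \left(-29 + \sqrt{10}\right) \left(-22\right) = 638 - 22 \sqrt{10}$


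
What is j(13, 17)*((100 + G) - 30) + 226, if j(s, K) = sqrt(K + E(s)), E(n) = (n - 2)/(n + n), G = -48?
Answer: 226 + 11*sqrt(11778)/13 ≈ 317.83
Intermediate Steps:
E(n) = (-2 + n)/(2*n) (E(n) = (-2 + n)/((2*n)) = (-2 + n)*(1/(2*n)) = (-2 + n)/(2*n))
j(s, K) = sqrt(K + (-2 + s)/(2*s))
j(13, 17)*((100 + G) - 30) + 226 = (sqrt(2 - 4/13 + 4*17)/2)*((100 - 48) - 30) + 226 = (sqrt(2 - 4*1/13 + 68)/2)*(52 - 30) + 226 = (sqrt(2 - 4/13 + 68)/2)*22 + 226 = (sqrt(906/13)/2)*22 + 226 = ((sqrt(11778)/13)/2)*22 + 226 = (sqrt(11778)/26)*22 + 226 = 11*sqrt(11778)/13 + 226 = 226 + 11*sqrt(11778)/13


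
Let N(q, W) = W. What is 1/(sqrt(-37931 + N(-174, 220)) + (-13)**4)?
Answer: 28561/815768432 - I*sqrt(37711)/815768432 ≈ 3.5011e-5 - 2.3805e-7*I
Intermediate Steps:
1/(sqrt(-37931 + N(-174, 220)) + (-13)**4) = 1/(sqrt(-37931 + 220) + (-13)**4) = 1/(sqrt(-37711) + 28561) = 1/(I*sqrt(37711) + 28561) = 1/(28561 + I*sqrt(37711))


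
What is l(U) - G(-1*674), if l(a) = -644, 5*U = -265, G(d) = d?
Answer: 30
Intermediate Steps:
U = -53 (U = (1/5)*(-265) = -53)
l(U) - G(-1*674) = -644 - (-1)*674 = -644 - 1*(-674) = -644 + 674 = 30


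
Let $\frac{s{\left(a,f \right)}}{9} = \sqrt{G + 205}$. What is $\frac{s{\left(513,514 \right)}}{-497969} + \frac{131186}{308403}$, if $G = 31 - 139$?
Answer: $\frac{131186}{308403} - \frac{9 \sqrt{97}}{497969} \approx 0.42519$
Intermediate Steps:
$G = -108$
$s{\left(a,f \right)} = 9 \sqrt{97}$ ($s{\left(a,f \right)} = 9 \sqrt{-108 + 205} = 9 \sqrt{97}$)
$\frac{s{\left(513,514 \right)}}{-497969} + \frac{131186}{308403} = \frac{9 \sqrt{97}}{-497969} + \frac{131186}{308403} = 9 \sqrt{97} \left(- \frac{1}{497969}\right) + 131186 \cdot \frac{1}{308403} = - \frac{9 \sqrt{97}}{497969} + \frac{131186}{308403} = \frac{131186}{308403} - \frac{9 \sqrt{97}}{497969}$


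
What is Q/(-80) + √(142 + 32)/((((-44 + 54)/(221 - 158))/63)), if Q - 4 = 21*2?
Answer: -23/40 + 3969*√174/10 ≈ 5234.9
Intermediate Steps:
Q = 46 (Q = 4 + 21*2 = 4 + 42 = 46)
Q/(-80) + √(142 + 32)/((((-44 + 54)/(221 - 158))/63)) = 46/(-80) + √(142 + 32)/((((-44 + 54)/(221 - 158))/63)) = 46*(-1/80) + √174/(((10/63)*(1/63))) = -23/40 + √174/(((10*(1/63))*(1/63))) = -23/40 + √174/(((10/63)*(1/63))) = -23/40 + √174/(10/3969) = -23/40 + √174*(3969/10) = -23/40 + 3969*√174/10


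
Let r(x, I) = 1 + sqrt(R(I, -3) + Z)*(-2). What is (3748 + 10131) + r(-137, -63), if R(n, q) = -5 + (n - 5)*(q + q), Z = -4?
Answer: 13880 - 2*sqrt(399) ≈ 13840.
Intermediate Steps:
R(n, q) = -5 + 2*q*(-5 + n) (R(n, q) = -5 + (-5 + n)*(2*q) = -5 + 2*q*(-5 + n))
r(x, I) = 1 - 2*sqrt(21 - 6*I) (r(x, I) = 1 + sqrt((-5 - 10*(-3) + 2*I*(-3)) - 4)*(-2) = 1 + sqrt((-5 + 30 - 6*I) - 4)*(-2) = 1 + sqrt((25 - 6*I) - 4)*(-2) = 1 + sqrt(21 - 6*I)*(-2) = 1 - 2*sqrt(21 - 6*I))
(3748 + 10131) + r(-137, -63) = (3748 + 10131) + (1 - 2*sqrt(21 - 6*(-63))) = 13879 + (1 - 2*sqrt(21 + 378)) = 13879 + (1 - 2*sqrt(399)) = 13880 - 2*sqrt(399)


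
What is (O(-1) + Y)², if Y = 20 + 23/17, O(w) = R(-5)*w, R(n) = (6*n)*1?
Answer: 762129/289 ≈ 2637.1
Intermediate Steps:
R(n) = 6*n
O(w) = -30*w (O(w) = (6*(-5))*w = -30*w)
Y = 363/17 (Y = 20 + 23*(1/17) = 20 + 23/17 = 363/17 ≈ 21.353)
(O(-1) + Y)² = (-30*(-1) + 363/17)² = (30 + 363/17)² = (873/17)² = 762129/289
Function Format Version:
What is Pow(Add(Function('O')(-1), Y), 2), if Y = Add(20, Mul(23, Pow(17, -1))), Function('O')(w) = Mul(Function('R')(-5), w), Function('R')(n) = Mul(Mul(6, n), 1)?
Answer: Rational(762129, 289) ≈ 2637.1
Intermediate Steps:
Function('R')(n) = Mul(6, n)
Function('O')(w) = Mul(-30, w) (Function('O')(w) = Mul(Mul(6, -5), w) = Mul(-30, w))
Y = Rational(363, 17) (Y = Add(20, Mul(23, Rational(1, 17))) = Add(20, Rational(23, 17)) = Rational(363, 17) ≈ 21.353)
Pow(Add(Function('O')(-1), Y), 2) = Pow(Add(Mul(-30, -1), Rational(363, 17)), 2) = Pow(Add(30, Rational(363, 17)), 2) = Pow(Rational(873, 17), 2) = Rational(762129, 289)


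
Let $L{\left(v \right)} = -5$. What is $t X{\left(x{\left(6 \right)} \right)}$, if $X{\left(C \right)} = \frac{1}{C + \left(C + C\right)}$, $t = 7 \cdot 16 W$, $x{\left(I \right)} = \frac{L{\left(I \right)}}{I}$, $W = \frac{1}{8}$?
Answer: $- \frac{28}{5} \approx -5.6$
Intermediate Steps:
$W = \frac{1}{8} \approx 0.125$
$x{\left(I \right)} = - \frac{5}{I}$
$t = 14$ ($t = 7 \cdot 16 \cdot \frac{1}{8} = 112 \cdot \frac{1}{8} = 14$)
$X{\left(C \right)} = \frac{1}{3 C}$ ($X{\left(C \right)} = \frac{1}{C + 2 C} = \frac{1}{3 C}$)
$t X{\left(x{\left(6 \right)} \right)} = 14 \frac{1}{3 \left(- \frac{5}{6}\right)} = 14 \cdot \frac{1}{3} \left(- \frac{6}{5}\right) = 14 \left(- \frac{2}{5}\right) = - \frac{28}{5}$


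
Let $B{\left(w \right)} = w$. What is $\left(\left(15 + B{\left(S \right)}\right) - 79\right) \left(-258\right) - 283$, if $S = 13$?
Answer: $12875$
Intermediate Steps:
$\left(\left(15 + B{\left(S \right)}\right) - 79\right) \left(-258\right) - 283 = \left(\left(15 + 13\right) - 79\right) \left(-258\right) - 283 = \left(28 - 79\right) \left(-258\right) - 283 = \left(-51\right) \left(-258\right) - 283 = 13158 - 283 = 12875$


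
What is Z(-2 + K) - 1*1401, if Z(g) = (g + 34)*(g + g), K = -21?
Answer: -1907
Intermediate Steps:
Z(g) = 2*g*(34 + g) (Z(g) = (34 + g)*(2*g) = 2*g*(34 + g))
Z(-2 + K) - 1*1401 = 2*(-2 - 21)*(34 + (-2 - 21)) - 1*1401 = 2*(-23)*(34 - 23) - 1401 = 2*(-23)*11 - 1401 = -506 - 1401 = -1907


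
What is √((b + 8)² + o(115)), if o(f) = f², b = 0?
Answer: √13289 ≈ 115.28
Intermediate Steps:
√((b + 8)² + o(115)) = √((0 + 8)² + 115²) = √(8² + 13225) = √(64 + 13225) = √13289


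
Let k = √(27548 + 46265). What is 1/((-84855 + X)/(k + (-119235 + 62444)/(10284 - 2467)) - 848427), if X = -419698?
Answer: -3824215340832808643/3244742031321610609086317 + 30830957791417*√73813/3244742031321610609086317 ≈ -1.1760e-6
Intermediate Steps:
k = √73813 ≈ 271.69
1/((-84855 + X)/(k + (-119235 + 62444)/(10284 - 2467)) - 848427) = 1/((-84855 - 419698)/(√73813 + (-119235 + 62444)/(10284 - 2467)) - 848427) = 1/(-504553/(√73813 - 56791/7817) - 848427) = 1/(-504553/(-56791/7817 + √73813) - 848427) = 1/(-848427 - 504553/(-56791/7817 + √73813))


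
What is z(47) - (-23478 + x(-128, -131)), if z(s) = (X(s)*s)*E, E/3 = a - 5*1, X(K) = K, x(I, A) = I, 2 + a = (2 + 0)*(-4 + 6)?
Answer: 3725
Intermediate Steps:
a = 2 (a = -2 + (2 + 0)*(-4 + 6) = -2 + 2*2 = -2 + 4 = 2)
E = -9 (E = 3*(2 - 5*1) = 3*(2 - 5) = 3*(-3) = -9)
z(s) = -9*s² (z(s) = (s*s)*(-9) = s²*(-9) = -9*s²)
z(47) - (-23478 + x(-128, -131)) = -9*47² - (-23478 - 128) = -9*2209 - 1*(-23606) = -19881 + 23606 = 3725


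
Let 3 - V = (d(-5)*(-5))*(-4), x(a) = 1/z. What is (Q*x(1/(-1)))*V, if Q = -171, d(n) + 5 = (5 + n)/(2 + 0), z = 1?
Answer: -17613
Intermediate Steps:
x(a) = 1 (x(a) = 1/1 = 1)
d(n) = -5/2 + n/2 (d(n) = -5 + (5 + n)/(2 + 0) = -5 + (5 + n)/2 = -5 + (5 + n)*(1/2) = -5 + (5/2 + n/2) = -5/2 + n/2)
V = 103 (V = 3 - (-5/2 + (1/2)*(-5))*(-5)*(-4) = 3 - (-5/2 - 5/2)*(-5)*(-4) = 3 - (-5*(-5))*(-4) = 3 - 25*(-4) = 3 - 1*(-100) = 3 + 100 = 103)
(Q*x(1/(-1)))*V = -171*1*103 = -171*103 = -17613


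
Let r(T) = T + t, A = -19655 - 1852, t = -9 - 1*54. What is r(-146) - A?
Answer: 21298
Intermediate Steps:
t = -63 (t = -9 - 54 = -63)
A = -21507
r(T) = -63 + T (r(T) = T - 63 = -63 + T)
r(-146) - A = (-63 - 146) - 1*(-21507) = -209 + 21507 = 21298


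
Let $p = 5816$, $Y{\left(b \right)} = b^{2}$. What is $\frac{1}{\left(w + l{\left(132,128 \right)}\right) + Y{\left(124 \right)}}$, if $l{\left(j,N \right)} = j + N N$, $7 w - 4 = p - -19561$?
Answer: $\frac{7}{248625} \approx 2.8155 \cdot 10^{-5}$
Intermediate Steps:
$w = \frac{25381}{7}$ ($w = \frac{4}{7} + \frac{5816 - -19561}{7} = \frac{4}{7} + \frac{5816 + 19561}{7} = \frac{4}{7} + \frac{1}{7} \cdot 25377 = \frac{4}{7} + \frac{25377}{7} = \frac{25381}{7} \approx 3625.9$)
$l{\left(j,N \right)} = j + N^{2}$
$\frac{1}{\left(w + l{\left(132,128 \right)}\right) + Y{\left(124 \right)}} = \frac{1}{\left(\frac{25381}{7} + \left(132 + 128^{2}\right)\right) + 124^{2}} = \frac{1}{\left(\frac{25381}{7} + \left(132 + 16384\right)\right) + 15376} = \frac{1}{\left(\frac{25381}{7} + 16516\right) + 15376} = \frac{1}{\frac{140993}{7} + 15376} = \frac{1}{\frac{248625}{7}} = \frac{7}{248625}$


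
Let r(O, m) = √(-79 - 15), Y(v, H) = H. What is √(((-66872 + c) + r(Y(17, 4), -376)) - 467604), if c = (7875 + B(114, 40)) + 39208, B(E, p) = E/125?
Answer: √(-304620055 + 625*I*√94)/25 ≈ 0.0069438 + 698.13*I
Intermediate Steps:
r(O, m) = I*√94 (r(O, m) = √(-94) = I*√94)
B(E, p) = E/125 (B(E, p) = E*(1/125) = E/125)
c = 5885489/125 (c = (7875 + (1/125)*114) + 39208 = (7875 + 114/125) + 39208 = 984489/125 + 39208 = 5885489/125 ≈ 47084.)
√(((-66872 + c) + r(Y(17, 4), -376)) - 467604) = √(((-66872 + 5885489/125) + I*√94) - 467604) = √((-2473511/125 + I*√94) - 467604) = √(-60924011/125 + I*√94)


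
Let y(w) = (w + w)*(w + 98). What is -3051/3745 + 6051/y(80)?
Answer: -12846297/21331520 ≈ -0.60222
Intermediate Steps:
y(w) = 2*w*(98 + w) (y(w) = (2*w)*(98 + w) = 2*w*(98 + w))
-3051/3745 + 6051/y(80) = -3051/3745 + 6051/((2*80*(98 + 80))) = -3051*1/3745 + 6051/((2*80*178)) = -3051/3745 + 6051/28480 = -12846297/21331520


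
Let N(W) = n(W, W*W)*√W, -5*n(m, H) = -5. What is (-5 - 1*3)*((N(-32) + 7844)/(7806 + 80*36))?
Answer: -31376/5343 - 16*I*√2/5343 ≈ -5.8724 - 0.004235*I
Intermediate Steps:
n(m, H) = 1 (n(m, H) = -⅕*(-5) = 1)
N(W) = √W (N(W) = 1*√W = √W)
(-5 - 1*3)*((N(-32) + 7844)/(7806 + 80*36)) = (-5 - 1*3)*((√(-32) + 7844)/(7806 + 80*36)) = (-5 - 3)*((4*I*√2 + 7844)/(7806 + 2880)) = -8*(7844 + 4*I*√2)/10686 = -8*(3922/5343 + 2*I*√2/5343) = -31376/5343 - 16*I*√2/5343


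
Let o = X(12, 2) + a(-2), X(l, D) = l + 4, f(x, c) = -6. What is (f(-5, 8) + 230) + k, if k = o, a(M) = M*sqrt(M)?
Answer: 240 - 2*I*sqrt(2) ≈ 240.0 - 2.8284*I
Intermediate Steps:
a(M) = M**(3/2)
X(l, D) = 4 + l
o = 16 - 2*I*sqrt(2) (o = (4 + 12) + (-2)**(3/2) = 16 - 2*I*sqrt(2) ≈ 16.0 - 2.8284*I)
k = 16 - 2*I*sqrt(2) ≈ 16.0 - 2.8284*I
(f(-5, 8) + 230) + k = (-6 + 230) + (16 - 2*I*sqrt(2)) = 224 + (16 - 2*I*sqrt(2)) = 240 - 2*I*sqrt(2)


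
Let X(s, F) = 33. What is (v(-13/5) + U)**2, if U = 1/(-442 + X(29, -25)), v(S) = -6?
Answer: 6027025/167281 ≈ 36.029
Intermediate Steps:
U = -1/409 (U = 1/(-442 + 33) = 1/(-409) = -1/409 ≈ -0.0024450)
(v(-13/5) + U)**2 = (-6 - 1/409)**2 = (-2455/409)**2 = 6027025/167281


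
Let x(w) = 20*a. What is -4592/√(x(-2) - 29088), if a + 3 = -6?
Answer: 2296*I*√813/2439 ≈ 26.841*I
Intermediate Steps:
a = -9 (a = -3 - 6 = -9)
x(w) = -180 (x(w) = 20*(-9) = -180)
-4592/√(x(-2) - 29088) = -4592/√(-180 - 29088) = -4592*(-I*√813/4878) = -(-2296)*I*√813/2439 = 2296*I*√813/2439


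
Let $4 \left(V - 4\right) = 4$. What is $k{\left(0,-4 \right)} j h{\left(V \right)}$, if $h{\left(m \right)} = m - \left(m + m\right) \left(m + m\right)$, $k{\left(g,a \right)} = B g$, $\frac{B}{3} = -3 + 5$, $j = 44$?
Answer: $0$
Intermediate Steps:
$B = 6$ ($B = 3 \left(-3 + 5\right) = 3 \cdot 2 = 6$)
$V = 5$ ($V = 4 + \frac{1}{4} \cdot 4 = 4 + 1 = 5$)
$k{\left(g,a \right)} = 6 g$
$h{\left(m \right)} = m - 4 m^{2}$ ($h{\left(m \right)} = m - 2 m 2 m = m - 4 m^{2}$)
$k{\left(0,-4 \right)} j h{\left(V \right)} = 6 \cdot 0 \cdot 44 \cdot 5 \left(1 - 20\right) = 0 \cdot 44 \cdot 5 \left(1 - 20\right) = 0 \cdot 5 \left(-19\right) = 0 \left(-95\right) = 0$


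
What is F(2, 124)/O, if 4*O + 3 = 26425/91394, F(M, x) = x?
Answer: -45331424/247757 ≈ -182.97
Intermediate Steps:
O = -247757/365576 (O = -3/4 + (26425/91394)/4 = -3/4 + (26425*(1/91394))/4 = -3/4 + (1/4)*(26425/91394) = -3/4 + 26425/365576 = -247757/365576 ≈ -0.67772)
F(2, 124)/O = 124/(-247757/365576) = 124*(-365576/247757) = -45331424/247757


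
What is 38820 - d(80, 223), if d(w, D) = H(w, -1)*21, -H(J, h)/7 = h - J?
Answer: 26913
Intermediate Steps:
H(J, h) = -7*h + 7*J (H(J, h) = -7*(h - J) = -7*h + 7*J)
d(w, D) = 147 + 147*w (d(w, D) = (-7*(-1) + 7*w)*21 = (7 + 7*w)*21 = 147 + 147*w)
38820 - d(80, 223) = 38820 - (147 + 147*80) = 38820 - (147 + 11760) = 38820 - 1*11907 = 38820 - 11907 = 26913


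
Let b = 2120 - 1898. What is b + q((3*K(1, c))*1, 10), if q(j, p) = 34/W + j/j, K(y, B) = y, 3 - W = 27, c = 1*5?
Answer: 2659/12 ≈ 221.58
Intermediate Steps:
c = 5
W = -24 (W = 3 - 1*27 = 3 - 27 = -24)
q(j, p) = -5/12 (q(j, p) = 34/(-24) + j/j = 34*(-1/24) + 1 = -17/12 + 1 = -5/12)
b = 222
b + q((3*K(1, c))*1, 10) = 222 - 5/12 = 2659/12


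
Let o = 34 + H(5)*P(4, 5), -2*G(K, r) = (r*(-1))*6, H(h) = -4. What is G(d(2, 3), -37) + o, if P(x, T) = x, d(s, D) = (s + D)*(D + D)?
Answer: -93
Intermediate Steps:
d(s, D) = 2*D*(D + s) (d(s, D) = (D + s)*(2*D) = 2*D*(D + s))
G(K, r) = 3*r (G(K, r) = -r*(-1)*6/2 = -(-r)*6/2 = -(-3)*r = 3*r)
o = 18 (o = 34 - 4*4 = 34 - 16 = 18)
G(d(2, 3), -37) + o = 3*(-37) + 18 = -111 + 18 = -93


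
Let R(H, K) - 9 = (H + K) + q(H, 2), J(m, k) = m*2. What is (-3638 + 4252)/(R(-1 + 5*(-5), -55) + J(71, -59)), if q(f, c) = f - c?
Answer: 307/21 ≈ 14.619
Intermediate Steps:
J(m, k) = 2*m
R(H, K) = 7 + K + 2*H (R(H, K) = 9 + ((H + K) + (H - 1*2)) = 9 + ((H + K) + (H - 2)) = 9 + ((H + K) + (-2 + H)) = 9 + (-2 + K + 2*H) = 7 + K + 2*H)
(-3638 + 4252)/(R(-1 + 5*(-5), -55) + J(71, -59)) = (-3638 + 4252)/((7 - 55 + 2*(-1 + 5*(-5))) + 2*71) = 614/((7 - 55 + 2*(-1 - 25)) + 142) = 614/((7 - 55 + 2*(-26)) + 142) = 614/((7 - 55 - 52) + 142) = 614/(-100 + 142) = 614/42 = 614*(1/42) = 307/21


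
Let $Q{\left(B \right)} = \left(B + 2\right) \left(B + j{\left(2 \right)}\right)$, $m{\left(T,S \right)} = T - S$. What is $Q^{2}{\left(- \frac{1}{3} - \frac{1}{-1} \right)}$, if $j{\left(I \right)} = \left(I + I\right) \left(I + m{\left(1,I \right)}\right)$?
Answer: $\frac{12544}{81} \approx 154.86$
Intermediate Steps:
$j{\left(I \right)} = 2 I$ ($j{\left(I \right)} = \left(I + I\right) \left(I - \left(-1 + I\right)\right) = 2 I 1 = 2 I$)
$Q{\left(B \right)} = \left(2 + B\right) \left(4 + B\right)$ ($Q{\left(B \right)} = \left(B + 2\right) \left(B + 2 \cdot 2\right) = \left(2 + B\right) \left(B + 4\right) = \left(2 + B\right) \left(4 + B\right)$)
$Q^{2}{\left(- \frac{1}{3} - \frac{1}{-1} \right)} = \left(8 + \left(- \frac{1}{3} - \frac{1}{-1}\right)^{2} + 6 \left(- \frac{1}{3} - \frac{1}{-1}\right)\right)^{2} = \left(8 + \left(\left(-1\right) \frac{1}{3} - -1\right)^{2} + 6 \left(\left(-1\right) \frac{1}{3} - -1\right)\right)^{2} = \left(8 + \left(- \frac{1}{3} + 1\right)^{2} + 6 \left(- \frac{1}{3} + 1\right)\right)^{2} = \left(8 + \left(\frac{2}{3}\right)^{2} + 6 \cdot \frac{2}{3}\right)^{2} = \left(8 + \frac{4}{9} + 4\right)^{2} = \left(\frac{112}{9}\right)^{2} = \frac{12544}{81}$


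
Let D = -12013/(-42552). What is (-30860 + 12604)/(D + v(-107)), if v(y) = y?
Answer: 776829312/4541051 ≈ 171.07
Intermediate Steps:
D = 12013/42552 (D = -12013*(-1/42552) = 12013/42552 ≈ 0.28231)
(-30860 + 12604)/(D + v(-107)) = (-30860 + 12604)/(12013/42552 - 107) = -18256/(-4541051/42552) = -18256*(-42552/4541051) = 776829312/4541051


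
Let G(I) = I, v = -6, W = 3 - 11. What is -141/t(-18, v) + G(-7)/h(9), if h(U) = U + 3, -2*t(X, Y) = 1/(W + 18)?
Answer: 33833/12 ≈ 2819.4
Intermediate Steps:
W = -8
t(X, Y) = -1/20 (t(X, Y) = -1/(2*(-8 + 18)) = -½/10 = -½*⅒ = -1/20)
h(U) = 3 + U
-141/t(-18, v) + G(-7)/h(9) = -141/(-1/20) - 7/(3 + 9) = -141*(-20) - 7/12 = 2820 - 7*1/12 = 2820 - 7/12 = 33833/12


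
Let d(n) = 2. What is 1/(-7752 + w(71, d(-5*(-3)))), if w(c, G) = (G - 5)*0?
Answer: -1/7752 ≈ -0.00012900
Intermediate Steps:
w(c, G) = 0 (w(c, G) = (-5 + G)*0 = 0)
1/(-7752 + w(71, d(-5*(-3)))) = 1/(-7752 + 0) = 1/(-7752) = -1/7752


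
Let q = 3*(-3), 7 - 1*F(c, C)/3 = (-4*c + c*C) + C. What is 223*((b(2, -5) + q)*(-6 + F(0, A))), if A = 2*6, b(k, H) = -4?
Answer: 60879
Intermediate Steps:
A = 12
F(c, C) = 21 - 3*C + 12*c - 3*C*c (F(c, C) = 21 - 3*((-4*c + c*C) + C) = 21 - 3*((-4*c + C*c) + C) = 21 - 3*(C - 4*c + C*c) = 21 + (-3*C + 12*c - 3*C*c) = 21 - 3*C + 12*c - 3*C*c)
q = -9
223*((b(2, -5) + q)*(-6 + F(0, A))) = 223*((-4 - 9)*(-6 + (21 - 3*12 + 12*0 - 3*12*0))) = 223*(-13*(-6 + (21 - 36 + 0 + 0))) = 223*(-13*(-6 - 15)) = 223*(-13*(-21)) = 223*273 = 60879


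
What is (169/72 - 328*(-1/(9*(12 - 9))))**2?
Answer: 9803161/46656 ≈ 210.12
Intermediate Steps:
(169/72 - 328*(-1/(9*(12 - 9))))**2 = (169*(1/72) - 328/((-9*3)))**2 = (169/72 - 328/(-27))**2 = (169/72 - 328*(-1/27))**2 = (169/72 + 328/27)**2 = (3131/216)**2 = 9803161/46656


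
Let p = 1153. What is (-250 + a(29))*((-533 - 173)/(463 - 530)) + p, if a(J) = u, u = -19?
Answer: -112663/67 ≈ -1681.5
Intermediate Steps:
a(J) = -19
(-250 + a(29))*((-533 - 173)/(463 - 530)) + p = (-250 - 19)*((-533 - 173)/(463 - 530)) + 1153 = -(-189914)/(-67) + 1153 = -(-189914)*(-1)/67 + 1153 = -269*706/67 + 1153 = -189914/67 + 1153 = -112663/67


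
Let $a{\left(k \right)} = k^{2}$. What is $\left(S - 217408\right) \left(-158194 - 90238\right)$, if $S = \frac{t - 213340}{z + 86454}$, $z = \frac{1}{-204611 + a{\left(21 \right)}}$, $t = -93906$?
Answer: $\frac{953382500608938784064}{17651313179} \approx 5.4012 \cdot 10^{10}$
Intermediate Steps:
$z = - \frac{1}{204170}$ ($z = \frac{1}{-204611 + 21^{2}} = \frac{1}{-204611 + 441} = \frac{1}{-204170} = - \frac{1}{204170} \approx -4.8979 \cdot 10^{-6}$)
$S = - \frac{62730415820}{17651313179}$ ($S = \frac{-93906 - 213340}{- \frac{1}{204170} + 86454} = - \frac{307246}{\frac{17651313179}{204170}} = \left(-307246\right) \frac{204170}{17651313179} = - \frac{62730415820}{17651313179} \approx -3.5539$)
$\left(S - 217408\right) \left(-158194 - 90238\right) = \left(- \frac{62730415820}{17651313179} - 217408\right) \left(-158194 - 90238\right) = \left(- \frac{3837599426035852}{17651313179}\right) \left(-248432\right) = \frac{953382500608938784064}{17651313179}$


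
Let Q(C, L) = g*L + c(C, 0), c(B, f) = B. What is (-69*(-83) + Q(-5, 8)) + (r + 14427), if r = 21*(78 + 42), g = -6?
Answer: 22621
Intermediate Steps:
Q(C, L) = C - 6*L (Q(C, L) = -6*L + C = C - 6*L)
r = 2520 (r = 21*120 = 2520)
(-69*(-83) + Q(-5, 8)) + (r + 14427) = (-69*(-83) + (-5 - 6*8)) + (2520 + 14427) = (5727 + (-5 - 48)) + 16947 = (5727 - 53) + 16947 = 5674 + 16947 = 22621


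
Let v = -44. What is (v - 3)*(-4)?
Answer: 188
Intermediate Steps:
(v - 3)*(-4) = (-44 - 3)*(-4) = -47*(-4) = 188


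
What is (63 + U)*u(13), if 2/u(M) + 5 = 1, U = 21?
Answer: -42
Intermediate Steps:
u(M) = -½ (u(M) = 2/(-5 + 1) = 2/(-4) = 2*(-¼) = -½)
(63 + U)*u(13) = (63 + 21)*(-½) = 84*(-½) = -42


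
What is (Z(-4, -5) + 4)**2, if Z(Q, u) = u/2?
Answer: 9/4 ≈ 2.2500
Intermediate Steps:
Z(Q, u) = u/2 (Z(Q, u) = u*(1/2) = u/2)
(Z(-4, -5) + 4)**2 = ((1/2)*(-5) + 4)**2 = (-5/2 + 4)**2 = (3/2)**2 = 9/4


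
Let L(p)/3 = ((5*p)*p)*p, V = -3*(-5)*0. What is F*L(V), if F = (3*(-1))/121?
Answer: 0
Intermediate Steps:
V = 0 (V = 15*0 = 0)
F = -3/121 (F = -3*1/121 = -3/121 ≈ -0.024793)
L(p) = 15*p³ (L(p) = 3*(((5*p)*p)*p) = 3*((5*p²)*p) = 3*(5*p³) = 15*p³)
F*L(V) = -45*0³/121 = -45*0/121 = -3/121*0 = 0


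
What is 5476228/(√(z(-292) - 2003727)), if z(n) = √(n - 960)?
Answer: 5476228/√(-2003727 + 2*I*√313) ≈ 0.034158 - 3868.7*I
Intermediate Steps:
z(n) = √(-960 + n)
5476228/(√(z(-292) - 2003727)) = 5476228/(√(√(-960 - 292) - 2003727)) = 5476228/(√(√(-1252) - 2003727)) = 5476228/(√(2*I*√313 - 2003727)) = 5476228/(√(-2003727 + 2*I*√313)) = 5476228/√(-2003727 + 2*I*√313)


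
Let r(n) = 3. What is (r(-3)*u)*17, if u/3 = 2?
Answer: 306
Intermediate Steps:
u = 6 (u = 3*2 = 6)
(r(-3)*u)*17 = (3*6)*17 = 18*17 = 306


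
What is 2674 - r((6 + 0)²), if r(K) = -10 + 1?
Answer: 2683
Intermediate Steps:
r(K) = -9
2674 - r((6 + 0)²) = 2674 - 1*(-9) = 2674 + 9 = 2683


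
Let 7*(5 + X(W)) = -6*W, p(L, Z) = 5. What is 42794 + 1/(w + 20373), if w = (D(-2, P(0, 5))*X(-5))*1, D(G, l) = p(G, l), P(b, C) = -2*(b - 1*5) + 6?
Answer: 6101825291/142586 ≈ 42794.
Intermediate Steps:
P(b, C) = 16 - 2*b (P(b, C) = -2*(b - 5) + 6 = -2*(-5 + b) + 6 = (10 - 2*b) + 6 = 16 - 2*b)
X(W) = -5 - 6*W/7 (X(W) = -5 + (-6*W)/7 = -5 - 6*W/7)
D(G, l) = 5
w = -25/7 (w = (5*(-5 - 6/7*(-5)))*1 = (5*(-5 + 30/7))*1 = (5*(-5/7))*1 = -25/7*1 = -25/7 ≈ -3.5714)
42794 + 1/(w + 20373) = 42794 + 1/(-25/7 + 20373) = 42794 + 1/(142586/7) = 42794 + 7/142586 = 6101825291/142586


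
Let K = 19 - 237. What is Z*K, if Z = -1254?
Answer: 273372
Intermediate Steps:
K = -218
Z*K = -1254*(-218) = 273372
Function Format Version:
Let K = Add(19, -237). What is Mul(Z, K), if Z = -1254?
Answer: 273372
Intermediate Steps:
K = -218
Mul(Z, K) = Mul(-1254, -218) = 273372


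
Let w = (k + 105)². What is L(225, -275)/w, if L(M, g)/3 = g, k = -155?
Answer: -33/100 ≈ -0.33000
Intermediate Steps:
w = 2500 (w = (-155 + 105)² = (-50)² = 2500)
L(M, g) = 3*g
L(225, -275)/w = (3*(-275))/2500 = -825*1/2500 = -33/100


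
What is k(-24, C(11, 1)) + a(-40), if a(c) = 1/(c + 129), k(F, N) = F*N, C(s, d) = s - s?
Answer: 1/89 ≈ 0.011236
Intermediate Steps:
C(s, d) = 0
a(c) = 1/(129 + c)
k(-24, C(11, 1)) + a(-40) = -24*0 + 1/(129 - 40) = 0 + 1/89 = 1/89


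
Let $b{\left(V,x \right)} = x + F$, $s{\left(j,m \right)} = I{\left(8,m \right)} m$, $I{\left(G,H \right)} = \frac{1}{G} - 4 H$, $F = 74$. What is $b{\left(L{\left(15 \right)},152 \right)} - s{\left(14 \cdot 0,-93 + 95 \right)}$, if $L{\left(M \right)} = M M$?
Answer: $\frac{967}{4} \approx 241.75$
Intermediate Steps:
$L{\left(M \right)} = M^{2}$
$s{\left(j,m \right)} = m \left(\frac{1}{8} - 4 m\right)$ ($s{\left(j,m \right)} = \left(\frac{1}{8} - 4 m\right) m = m \left(\frac{1}{8} - 4 m\right)$)
$b{\left(V,x \right)} = 74 + x$ ($b{\left(V,x \right)} = x + 74 = 74 + x$)
$b{\left(L{\left(15 \right)},152 \right)} - s{\left(14 \cdot 0,-93 + 95 \right)} = \left(74 + 152\right) - \frac{\left(-93 + 95\right) \left(1 - 32 \left(-93 + 95\right)\right)}{8} = 226 - \frac{1}{8} \cdot 2 \left(1 - 64\right) = 226 - \frac{1}{8} \cdot 2 \left(-63\right) = 226 - - \frac{63}{4} = 226 + \frac{63}{4} = \frac{967}{4}$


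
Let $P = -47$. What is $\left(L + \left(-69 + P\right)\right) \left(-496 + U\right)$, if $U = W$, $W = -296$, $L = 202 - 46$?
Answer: $-31680$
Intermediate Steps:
$L = 156$ ($L = 202 - 46 = 156$)
$U = -296$
$\left(L + \left(-69 + P\right)\right) \left(-496 + U\right) = \left(156 - 116\right) \left(-496 - 296\right) = \left(156 - 116\right) \left(-792\right) = 40 \left(-792\right) = -31680$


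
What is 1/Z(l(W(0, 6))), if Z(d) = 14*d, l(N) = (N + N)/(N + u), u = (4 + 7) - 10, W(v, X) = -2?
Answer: 1/56 ≈ 0.017857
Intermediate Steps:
u = 1 (u = 11 - 10 = 1)
l(N) = 2*N/(1 + N) (l(N) = (N + N)/(N + 1) = (2*N)/(1 + N) = 2*N/(1 + N))
1/Z(l(W(0, 6))) = 1/(14*(2*(-2)/(1 - 2))) = 1/(14*(2*(-2)/(-1))) = 1/(14*(2*(-2)*(-1))) = 1/(14*4) = 1/56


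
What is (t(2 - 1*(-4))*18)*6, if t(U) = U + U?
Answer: 1296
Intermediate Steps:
t(U) = 2*U
(t(2 - 1*(-4))*18)*6 = ((2*(2 - 1*(-4)))*18)*6 = ((2*(2 + 4))*18)*6 = ((2*6)*18)*6 = (12*18)*6 = 216*6 = 1296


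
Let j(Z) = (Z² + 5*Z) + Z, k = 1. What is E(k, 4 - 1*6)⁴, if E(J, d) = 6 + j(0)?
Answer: 1296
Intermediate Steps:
j(Z) = Z² + 6*Z
E(J, d) = 6 (E(J, d) = 6 + 0*(6 + 0) = 6 + 0*6 = 6 + 0 = 6)
E(k, 4 - 1*6)⁴ = 6⁴ = 1296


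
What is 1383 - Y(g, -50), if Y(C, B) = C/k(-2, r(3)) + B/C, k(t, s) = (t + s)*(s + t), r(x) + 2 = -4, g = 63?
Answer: 5575487/4032 ≈ 1382.8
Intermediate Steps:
r(x) = -6 (r(x) = -2 - 4 = -6)
k(t, s) = (s + t)**2 (k(t, s) = (s + t)*(s + t) = (s + t)**2)
Y(C, B) = C/64 + B/C (Y(C, B) = C/((-6 - 2)**2) + B/C = C/((-8)**2) + B/C = C/64 + B/C)
1383 - Y(g, -50) = 1383 - ((1/64)*63 - 50/63) = 1383 - (63/64 - 50*1/63) = 1383 - (63/64 - 50/63) = 1383 - 1*769/4032 = 1383 - 769/4032 = 5575487/4032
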